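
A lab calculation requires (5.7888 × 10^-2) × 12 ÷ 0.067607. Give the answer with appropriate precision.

1.0 × 10^1

(5.7888 × 10^-2) × 12 ÷ 0.067607 = 10.2749123611…
Multiplication/division keeps the fewest significant figures: 5.7888 × 10^-2 → 5 s.f., 12 → 2 s.f., 0.067607 → 5 s.f.; limit is 2.
Rounded to 2 significant figures: 1.0 × 10^1.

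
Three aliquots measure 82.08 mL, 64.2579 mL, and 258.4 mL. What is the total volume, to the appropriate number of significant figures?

82.08 mL + 64.2579 mL + 258.4 mL = 404.7379 mL.
Addition/subtraction keeps the fewest decimal places: 82.08 → 2 decimal places, 64.2579 → 4 decimal places, 258.4 → 1 decimal place; limit is 1.
Rounded to 1 decimal place: 4.047 × 10^2 mL.

4.047 × 10^2 mL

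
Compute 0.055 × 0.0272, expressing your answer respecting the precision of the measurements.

0.055 × 0.0272 = 0.001496
Multiplication/division keeps the fewest significant figures: 0.055 → 2 s.f., 0.0272 → 3 s.f.; limit is 2.
Rounded to 2 significant figures: 0.0015.

0.0015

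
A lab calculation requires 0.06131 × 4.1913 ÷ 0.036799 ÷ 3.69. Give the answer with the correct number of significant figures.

0.06131 × 4.1913 ÷ 0.036799 ÷ 3.69 = 1.8924206583…
Multiplication/division keeps the fewest significant figures: 0.06131 → 4 s.f., 4.1913 → 5 s.f., 0.036799 → 5 s.f., 3.69 → 3 s.f.; limit is 3.
Rounded to 3 significant figures: 1.89.

1.89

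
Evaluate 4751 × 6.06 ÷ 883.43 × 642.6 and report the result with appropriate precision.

2.09 × 10^4

4751 × 6.06 ÷ 883.43 × 642.6 = 20942.3895…
Multiplication/division keeps the fewest significant figures: 4751 → 4 s.f., 6.06 → 3 s.f., 883.43 → 5 s.f., 642.6 → 4 s.f.; limit is 3.
Rounded to 3 significant figures: 2.09 × 10^4.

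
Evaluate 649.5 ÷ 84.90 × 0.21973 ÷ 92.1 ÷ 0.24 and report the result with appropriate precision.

0.076

649.5 ÷ 84.90 × 0.21973 ÷ 92.1 ÷ 0.24 = 0.0760483768347…
Multiplication/division keeps the fewest significant figures: 649.5 → 4 s.f., 84.90 → 4 s.f., 0.21973 → 5 s.f., 92.1 → 3 s.f., 0.24 → 2 s.f.; limit is 2.
Rounded to 2 significant figures: 0.076.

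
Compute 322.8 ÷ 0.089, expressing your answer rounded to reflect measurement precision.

3.6 × 10³

322.8 ÷ 0.089 = 3626.96629213…
Multiplication/division keeps the fewest significant figures: 322.8 → 4 s.f., 0.089 → 2 s.f.; limit is 2.
Rounded to 2 significant figures: 3.6 × 10³.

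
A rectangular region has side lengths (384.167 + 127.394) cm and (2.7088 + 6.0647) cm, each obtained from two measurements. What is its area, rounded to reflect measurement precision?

384.167 + 127.394 = 511.561, limited to 3 d.p. → 6 s.f.; 2.7088 + 6.0647 = 8.7735, limited to 4 d.p. → 5 s.f.
Carrying full precision, 511.561 × 8.7735 = 4488.1804335; keep min(6, 5) = 5 s.f.
Rounded to 5 significant figures: 4.4882 × 10^3 cm².

4.4882 × 10^3 cm²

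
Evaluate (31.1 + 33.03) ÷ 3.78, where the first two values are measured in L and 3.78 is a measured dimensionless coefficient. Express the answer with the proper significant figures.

31.1 L + 33.03 L = 64.13 L; the sum is limited to 1 decimal place (3 s.f.).
Carrying full precision, 64.13 ÷ 3.78 = 16.9656084656… L; 3.78 has 3 s.f., so the result keeps min(3, 3) = 3 s.f.
Rounded to 3 significant figures: 17.0 L.

17.0 L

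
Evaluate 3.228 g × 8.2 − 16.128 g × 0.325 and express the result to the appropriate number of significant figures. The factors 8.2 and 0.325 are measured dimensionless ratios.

21 g

3.228 × 8.2 = 26.4696 → 26 g (2 s.f., last digit at the 10^0 place).
16.128 × 0.325 = 5.2416 → 5.24 g (3 s.f., last digit at the 10^-2 place).
Difference: 21.228 g; keep the coarser place, 10^0.
Result: 21 g.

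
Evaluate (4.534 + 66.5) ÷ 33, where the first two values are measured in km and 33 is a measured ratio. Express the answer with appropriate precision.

4.534 km + 66.5 km = 71.034 km; the sum is limited to 1 decimal place (3 s.f.).
Carrying full precision, 71.034 ÷ 33 = 2.15254545455… km; 33 has 2 s.f., so the result keeps min(3, 2) = 2 s.f.
Rounded to 2 significant figures: 2.2 km.

2.2 km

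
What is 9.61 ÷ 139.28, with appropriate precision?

0.0690

9.61 ÷ 139.28 = 0.0689977024698…
Multiplication/division keeps the fewest significant figures: 9.61 → 3 s.f., 139.28 → 5 s.f.; limit is 3.
Rounded to 3 significant figures: 0.0690.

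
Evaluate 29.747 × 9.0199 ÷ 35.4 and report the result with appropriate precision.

29.747 × 9.0199 ÷ 35.4 = 7.57951879379…
Multiplication/division keeps the fewest significant figures: 29.747 → 5 s.f., 9.0199 → 5 s.f., 35.4 → 3 s.f.; limit is 3.
Rounded to 3 significant figures: 7.58.

7.58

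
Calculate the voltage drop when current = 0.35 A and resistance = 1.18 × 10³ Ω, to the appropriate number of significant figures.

voltage drop = 0.35 A × 1.18 × 10³ Ω = 413 V.
0.35 has 2 significant figures; 1.18 × 10³ has 3.
Division/multiplication keeps the fewest: 2 significant figures.
Rounded: 4.1 × 10² V.

4.1 × 10² V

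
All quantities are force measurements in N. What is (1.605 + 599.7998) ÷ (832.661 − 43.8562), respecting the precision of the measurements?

1.605 + 599.7998 = 601.4048, limited to 3 d.p. → 6 s.f.; 832.661 − 43.8562 = 788.8048, limited to 3 d.p. → 6 s.f.
Carrying full precision, 601.4048 ÷ 788.8048 = 0.762425380779…; keep min(6, 6) = 6 s.f.
Rounded to 6 significant figures: 0.762425.

0.762425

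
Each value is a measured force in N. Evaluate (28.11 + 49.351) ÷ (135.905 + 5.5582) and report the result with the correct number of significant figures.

5.476 × 10^-1

28.11 + 49.351 = 77.461, limited to 2 d.p. → 4 s.f.; 135.905 + 5.5582 = 141.4632, limited to 3 d.p. → 6 s.f.
Carrying full precision, 77.461 ÷ 141.4632 = 0.547569968727…; keep min(4, 6) = 4 s.f.
Rounded to 4 significant figures: 5.476 × 10^-1.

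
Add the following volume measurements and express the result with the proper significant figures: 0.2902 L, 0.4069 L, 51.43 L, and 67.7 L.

0.2902 L + 0.4069 L + 51.43 L + 67.7 L = 119.8271 L.
Addition/subtraction keeps the fewest decimal places: 0.2902 → 4 decimal places, 0.4069 → 4 decimal places, 51.43 → 2 decimal places, 67.7 → 1 decimal place; limit is 1.
Rounded to 1 decimal place: 119.8 L.

119.8 L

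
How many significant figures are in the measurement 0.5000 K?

0.5000: leading zeros are not significant; trailing zeros after a decimal point are significant.

4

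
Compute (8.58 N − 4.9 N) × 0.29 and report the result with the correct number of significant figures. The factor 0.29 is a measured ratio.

1.1 N

8.58 N − 4.9 N = 3.68 N; the difference is limited to 1 decimal place (2 s.f.).
Carrying full precision, 3.68 × 0.29 = 1.0672 N; 0.29 has 2 s.f., so the result keeps min(2, 2) = 2 s.f.
Rounded to 2 significant figures: 1.1 N.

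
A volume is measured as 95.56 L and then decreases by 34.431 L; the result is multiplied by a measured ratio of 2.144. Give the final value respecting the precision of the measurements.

131.1 L

95.56 L − 34.431 L = 61.129 L; the difference is limited to 2 decimal places (4 s.f.).
Carrying full precision, 61.129 × 2.144 = 131.060576 L; 2.144 has 4 s.f., so the result keeps min(4, 4) = 4 s.f.
Rounded to 4 significant figures: 131.1 L.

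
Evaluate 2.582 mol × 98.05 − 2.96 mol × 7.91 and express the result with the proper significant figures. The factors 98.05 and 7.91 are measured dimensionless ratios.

229.8 mol

2.582 × 98.05 = 253.1651 → 253.2 mol (4 s.f., last digit at the 10^-1 place).
2.96 × 7.91 = 23.4136 → 23.4 mol (3 s.f., last digit at the 10^-1 place).
Difference: 229.7515 mol; keep the coarser place, 10^-1.
Result: 229.8 mol.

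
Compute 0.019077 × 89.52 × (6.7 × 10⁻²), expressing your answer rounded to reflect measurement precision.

0.019077 × 89.52 × (6.7 × 10⁻²) = 0.11442079368
Multiplication/division keeps the fewest significant figures: 0.019077 → 5 s.f., 89.52 → 4 s.f., 6.7 × 10⁻² → 2 s.f.; limit is 2.
Rounded to 2 significant figures: 0.11.

0.11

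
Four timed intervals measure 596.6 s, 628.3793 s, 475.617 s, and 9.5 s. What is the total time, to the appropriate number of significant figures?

1710.1 s

596.6 s + 628.3793 s + 475.617 s + 9.5 s = 1710.0963 s.
Addition/subtraction keeps the fewest decimal places: 596.6 → 1 decimal place, 628.3793 → 4 decimal places, 475.617 → 3 decimal places, 9.5 → 1 decimal place; limit is 1.
Rounded to 1 decimal place: 1710.1 s.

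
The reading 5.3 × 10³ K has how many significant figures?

2

5.3 × 10³: in scientific notation every digit of the coefficient is significant.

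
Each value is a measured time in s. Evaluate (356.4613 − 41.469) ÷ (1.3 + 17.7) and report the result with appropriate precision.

356.4613 − 41.469 = 314.9923, limited to 3 d.p. → 6 s.f.; 1.3 + 17.7 = 19.0, limited to 1 d.p. → 3 s.f.
Carrying full precision, 314.9923 ÷ 19.0 = 16.5785421053…; keep min(6, 3) = 3 s.f.
Rounded to 3 significant figures: 16.6.

16.6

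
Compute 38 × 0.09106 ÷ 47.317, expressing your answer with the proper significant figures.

0.073

38 × 0.09106 ÷ 47.317 = 0.0731297419532…
Multiplication/division keeps the fewest significant figures: 38 → 2 s.f., 0.09106 → 4 s.f., 47.317 → 5 s.f.; limit is 2.
Rounded to 2 significant figures: 0.073.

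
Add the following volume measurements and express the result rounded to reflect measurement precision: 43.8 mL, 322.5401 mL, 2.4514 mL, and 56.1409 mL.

4.249 × 10^2 mL

43.8 mL + 322.5401 mL + 2.4514 mL + 56.1409 mL = 424.9324 mL.
Addition/subtraction keeps the fewest decimal places: 43.8 → 1 decimal place, 322.5401 → 4 decimal places, 2.4514 → 4 decimal places, 56.1409 → 4 decimal places; limit is 1.
Rounded to 1 decimal place: 4.249 × 10^2 mL.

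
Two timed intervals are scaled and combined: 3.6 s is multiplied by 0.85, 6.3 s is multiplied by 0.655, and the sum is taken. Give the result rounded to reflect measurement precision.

3.6 × 0.85 = 3.06 → 3.1 s (2 s.f., last digit at the 10^-1 place).
6.3 × 0.655 = 4.1265 → 4.1 s (2 s.f., last digit at the 10^-1 place).
Sum: 7.1865 s; keep the coarser place, 10^-1.
Result: 7.2 s.

7.2 s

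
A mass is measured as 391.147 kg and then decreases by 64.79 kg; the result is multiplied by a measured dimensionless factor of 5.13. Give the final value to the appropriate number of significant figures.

1.67 × 10³ kg

391.147 kg − 64.79 kg = 326.357 kg; the difference is limited to 2 decimal places (5 s.f.).
Carrying full precision, 326.357 × 5.13 = 1674.21141 kg; 5.13 has 3 s.f., so the result keeps min(5, 3) = 3 s.f.
Rounded to 3 significant figures: 1.67 × 10³ kg.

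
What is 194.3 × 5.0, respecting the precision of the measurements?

9.7 × 10²

194.3 × 5.0 = 971.5
Multiplication/division keeps the fewest significant figures: 194.3 → 4 s.f., 5.0 → 2 s.f.; limit is 2.
Rounded to 2 significant figures: 9.7 × 10².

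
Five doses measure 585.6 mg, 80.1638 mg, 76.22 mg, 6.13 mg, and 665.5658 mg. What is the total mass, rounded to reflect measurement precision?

585.6 mg + 80.1638 mg + 76.22 mg + 6.13 mg + 665.5658 mg = 1413.6796 mg.
Addition/subtraction keeps the fewest decimal places: 585.6 → 1 decimal place, 80.1638 → 4 decimal places, 76.22 → 2 decimal places, 6.13 → 2 decimal places, 665.5658 → 4 decimal places; limit is 1.
Rounded to 1 decimal place: 1413.7 mg.

1413.7 mg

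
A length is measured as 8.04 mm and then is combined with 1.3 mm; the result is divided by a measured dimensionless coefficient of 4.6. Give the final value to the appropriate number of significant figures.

8.04 mm + 1.3 mm = 9.34 mm; the sum is limited to 1 decimal place (2 s.f.).
Carrying full precision, 9.34 ÷ 4.6 = 2.03043478261… mm; 4.6 has 2 s.f., so the result keeps min(2, 2) = 2 s.f.
Rounded to 2 significant figures: 2.0 mm.

2.0 mm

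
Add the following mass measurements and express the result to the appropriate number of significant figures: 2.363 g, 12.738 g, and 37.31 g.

2.363 g + 12.738 g + 37.31 g = 52.411 g.
Addition/subtraction keeps the fewest decimal places: 2.363 → 3 decimal places, 12.738 → 3 decimal places, 37.31 → 2 decimal places; limit is 2.
Rounded to 2 decimal places: 52.41 g.

52.41 g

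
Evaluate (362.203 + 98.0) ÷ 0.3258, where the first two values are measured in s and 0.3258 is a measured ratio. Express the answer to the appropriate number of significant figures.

362.203 s + 98.0 s = 460.203 s; the sum is limited to 1 decimal place (4 s.f.).
Carrying full precision, 460.203 ÷ 0.3258 = 1412.53222836… s; 0.3258 has 4 s.f., so the result keeps min(4, 4) = 4 s.f.
Rounded to 4 significant figures: 1413 s.

1413 s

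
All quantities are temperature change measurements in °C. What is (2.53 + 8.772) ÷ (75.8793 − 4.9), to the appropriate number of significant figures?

2.53 + 8.772 = 11.302, limited to 2 d.p. → 4 s.f.; 75.8793 − 4.9 = 70.9793, limited to 1 d.p. → 3 s.f.
Carrying full precision, 11.302 ÷ 70.9793 = 0.159229521847…; keep min(4, 3) = 3 s.f.
Rounded to 3 significant figures: 0.159.

0.159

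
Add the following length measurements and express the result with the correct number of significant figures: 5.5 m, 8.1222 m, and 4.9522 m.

5.5 m + 8.1222 m + 4.9522 m = 18.5744 m.
Addition/subtraction keeps the fewest decimal places: 5.5 → 1 decimal place, 8.1222 → 4 decimal places, 4.9522 → 4 decimal places; limit is 1.
Rounded to 1 decimal place: 18.6 m.

18.6 m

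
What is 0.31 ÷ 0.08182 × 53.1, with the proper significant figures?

0.31 ÷ 0.08182 × 53.1 = 201.18552921…
Multiplication/division keeps the fewest significant figures: 0.31 → 2 s.f., 0.08182 → 4 s.f., 53.1 → 3 s.f.; limit is 2.
Rounded to 2 significant figures: 2.0 × 10².

2.0 × 10²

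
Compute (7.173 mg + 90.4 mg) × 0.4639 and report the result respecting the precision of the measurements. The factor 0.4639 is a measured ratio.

45.3 mg

7.173 mg + 90.4 mg = 97.573 mg; the sum is limited to 1 decimal place (3 s.f.).
Carrying full precision, 97.573 × 0.4639 = 45.2641147 mg; 0.4639 has 4 s.f., so the result keeps min(3, 4) = 3 s.f.
Rounded to 3 significant figures: 45.3 mg.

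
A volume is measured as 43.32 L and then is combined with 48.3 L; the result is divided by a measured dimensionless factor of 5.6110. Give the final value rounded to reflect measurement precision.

43.32 L + 48.3 L = 91.62 L; the sum is limited to 1 decimal place (3 s.f.).
Carrying full precision, 91.62 ÷ 5.6110 = 16.3286401711… L; 5.6110 has 5 s.f., so the result keeps min(3, 5) = 3 s.f.
Rounded to 3 significant figures: 16.3 L.

16.3 L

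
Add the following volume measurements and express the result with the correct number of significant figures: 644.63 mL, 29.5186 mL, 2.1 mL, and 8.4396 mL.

684.7 mL

644.63 mL + 29.5186 mL + 2.1 mL + 8.4396 mL = 684.6882 mL.
Addition/subtraction keeps the fewest decimal places: 644.63 → 2 decimal places, 29.5186 → 4 decimal places, 2.1 → 1 decimal place, 8.4396 → 4 decimal places; limit is 1.
Rounded to 1 decimal place: 684.7 mL.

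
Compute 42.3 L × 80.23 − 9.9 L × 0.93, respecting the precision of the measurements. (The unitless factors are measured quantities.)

42.3 × 80.23 = 3393.729 → 3.39 × 10³ L (3 s.f., last digit at the 10^1 place).
9.9 × 0.93 = 9.207 → 9.2 L (2 s.f., last digit at the 10^-1 place).
Difference: 3384.522 L; keep the coarser place, 10^1.
Result: 3.38 × 10³ L.

3.38 × 10³ L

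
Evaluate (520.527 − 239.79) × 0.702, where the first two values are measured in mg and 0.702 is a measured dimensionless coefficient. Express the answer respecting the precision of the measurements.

520.527 mg − 239.79 mg = 280.737 mg; the difference is limited to 2 decimal places (5 s.f.).
Carrying full precision, 280.737 × 0.702 = 197.077374 mg; 0.702 has 3 s.f., so the result keeps min(5, 3) = 3 s.f.
Rounded to 3 significant figures: 197 mg.

197 mg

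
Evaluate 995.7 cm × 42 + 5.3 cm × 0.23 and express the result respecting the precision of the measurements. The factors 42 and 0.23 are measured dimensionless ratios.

4.2 × 10^4 cm

995.7 × 42 = 41819.4 → 4.2 × 10^4 cm (2 s.f., last digit at the 10^3 place).
5.3 × 0.23 = 1.219 → 1.2 cm (2 s.f., last digit at the 10^-1 place).
Sum: 41820.619 cm; keep the coarser place, 10^3.
Result: 4.2 × 10^4 cm.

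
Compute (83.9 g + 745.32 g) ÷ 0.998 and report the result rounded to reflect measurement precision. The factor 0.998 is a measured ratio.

83.9 g + 745.32 g = 829.22 g; the sum is limited to 1 decimal place (4 s.f.).
Carrying full precision, 829.22 ÷ 0.998 = 830.881763527… g; 0.998 has 3 s.f., so the result keeps min(4, 3) = 3 s.f.
Rounded to 3 significant figures: 831 g.

831 g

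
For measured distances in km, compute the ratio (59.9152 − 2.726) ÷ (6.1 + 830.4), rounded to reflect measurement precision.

59.9152 − 2.726 = 57.1892, limited to 3 d.p. → 5 s.f.; 6.1 + 830.4 = 836.5, limited to 1 d.p. → 4 s.f.
Carrying full precision, 57.1892 ÷ 836.5 = 0.068367244471…; keep min(5, 4) = 4 s.f.
Rounded to 4 significant figures: 0.06837.

0.06837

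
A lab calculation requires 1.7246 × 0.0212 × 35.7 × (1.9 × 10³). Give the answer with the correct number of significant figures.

1.7246 × 0.0212 × 35.7 × (1.9 × 10³) = 2479.9679016
Multiplication/division keeps the fewest significant figures: 1.7246 → 5 s.f., 0.0212 → 3 s.f., 35.7 → 3 s.f., 1.9 × 10³ → 2 s.f.; limit is 2.
Rounded to 2 significant figures: 2.5 × 10³.

2.5 × 10³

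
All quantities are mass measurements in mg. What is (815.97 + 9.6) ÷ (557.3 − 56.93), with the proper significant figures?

815.97 + 9.6 = 825.57, limited to 1 d.p. → 4 s.f.; 557.3 − 56.93 = 500.37, limited to 1 d.p. → 4 s.f.
Carrying full precision, 825.57 ÷ 500.37 = 1.6499190599…; keep min(4, 4) = 4 s.f.
Rounded to 4 significant figures: 1.650.

1.650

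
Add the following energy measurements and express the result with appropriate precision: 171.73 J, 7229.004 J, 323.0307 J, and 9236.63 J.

16960.39 J

171.73 J + 7229.004 J + 323.0307 J + 9236.63 J = 16960.3947 J.
Addition/subtraction keeps the fewest decimal places: 171.73 → 2 decimal places, 7229.004 → 3 decimal places, 323.0307 → 4 decimal places, 9236.63 → 2 decimal places; limit is 2.
Rounded to 2 decimal places: 16960.39 J.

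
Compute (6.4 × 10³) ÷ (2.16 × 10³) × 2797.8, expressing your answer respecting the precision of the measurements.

8.3 × 10³

(6.4 × 10³) ÷ (2.16 × 10³) × 2797.8 = 8289.77777778…
Multiplication/division keeps the fewest significant figures: 6.4 × 10³ → 2 s.f., 2.16 × 10³ → 3 s.f., 2797.8 → 5 s.f.; limit is 2.
Rounded to 2 significant figures: 8.3 × 10³.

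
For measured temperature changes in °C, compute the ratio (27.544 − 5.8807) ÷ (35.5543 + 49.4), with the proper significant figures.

27.544 − 5.8807 = 21.6633, limited to 3 d.p. → 5 s.f.; 35.5543 + 49.4 = 84.9543, limited to 1 d.p. → 3 s.f.
Carrying full precision, 21.6633 ÷ 84.9543 = 0.254999452647…; keep min(5, 3) = 3 s.f.
Rounded to 3 significant figures: 0.255.

0.255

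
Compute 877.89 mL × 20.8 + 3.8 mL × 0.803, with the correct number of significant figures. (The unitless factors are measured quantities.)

1.83 × 10^4 mL

877.89 × 20.8 = 18260.112 → 1.83 × 10^4 mL (3 s.f., last digit at the 10^2 place).
3.8 × 0.803 = 3.0514 → 3.1 mL (2 s.f., last digit at the 10^-1 place).
Sum: 18263.1634 mL; keep the coarser place, 10^2.
Result: 1.83 × 10^4 mL.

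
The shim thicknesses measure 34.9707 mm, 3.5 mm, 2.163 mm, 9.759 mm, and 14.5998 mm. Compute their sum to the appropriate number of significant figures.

65.0 mm

34.9707 mm + 3.5 mm + 2.163 mm + 9.759 mm + 14.5998 mm = 64.9925 mm.
Addition/subtraction keeps the fewest decimal places: 34.9707 → 4 decimal places, 3.5 → 1 decimal place, 2.163 → 3 decimal places, 9.759 → 3 decimal places, 14.5998 → 4 decimal places; limit is 1.
Rounded to 1 decimal place: 65.0 mm.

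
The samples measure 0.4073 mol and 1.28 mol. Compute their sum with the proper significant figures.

1.69 mol

0.4073 mol + 1.28 mol = 1.6873 mol.
Addition/subtraction keeps the fewest decimal places: 0.4073 → 4 decimal places, 1.28 → 2 decimal places; limit is 2.
Rounded to 2 decimal places: 1.69 mol.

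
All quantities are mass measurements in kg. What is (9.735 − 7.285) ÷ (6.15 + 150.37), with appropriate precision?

9.735 − 7.285 = 2.450, limited to 3 d.p. → 4 s.f.; 6.15 + 150.37 = 156.52, limited to 2 d.p. → 5 s.f.
Carrying full precision, 2.450 ÷ 156.52 = 0.0156529516995…; keep min(4, 5) = 4 s.f.
Rounded to 4 significant figures: 0.01565.

0.01565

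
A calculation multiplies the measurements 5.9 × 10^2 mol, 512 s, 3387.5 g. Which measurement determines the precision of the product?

5.9 × 10^2 mol

5.9 × 10^2 mol → 2 s.f.; 512 s → 3 s.f.; 3387.5 g → 5 s.f.
The fewest is 2 significant figures, from 5.9 × 10^2 mol.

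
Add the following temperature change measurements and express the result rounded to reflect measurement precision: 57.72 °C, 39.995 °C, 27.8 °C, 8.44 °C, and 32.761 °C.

57.72 °C + 39.995 °C + 27.8 °C + 8.44 °C + 32.761 °C = 166.716 °C.
Addition/subtraction keeps the fewest decimal places: 57.72 → 2 decimal places, 39.995 → 3 decimal places, 27.8 → 1 decimal place, 8.44 → 2 decimal places, 32.761 → 3 decimal places; limit is 1.
Rounded to 1 decimal place: 166.7 °C.

166.7 °C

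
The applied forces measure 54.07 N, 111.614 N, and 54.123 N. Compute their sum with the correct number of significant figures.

219.81 N

54.07 N + 111.614 N + 54.123 N = 219.807 N.
Addition/subtraction keeps the fewest decimal places: 54.07 → 2 decimal places, 111.614 → 3 decimal places, 54.123 → 3 decimal places; limit is 2.
Rounded to 2 decimal places: 219.81 N.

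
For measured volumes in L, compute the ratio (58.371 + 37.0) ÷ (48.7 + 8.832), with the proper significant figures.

58.371 + 37.0 = 95.371, limited to 1 d.p. → 3 s.f.; 48.7 + 8.832 = 57.532, limited to 1 d.p. → 3 s.f.
Carrying full precision, 95.371 ÷ 57.532 = 1.6577035389…; keep min(3, 3) = 3 s.f.
Rounded to 3 significant figures: 1.66.

1.66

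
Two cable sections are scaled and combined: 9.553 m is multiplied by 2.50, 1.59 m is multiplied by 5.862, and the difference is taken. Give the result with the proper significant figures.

14.6 m

9.553 × 2.50 = 23.8825 → 23.9 m (3 s.f., last digit at the 10^-1 place).
1.59 × 5.862 = 9.32058 → 9.32 m (3 s.f., last digit at the 10^-2 place).
Difference: 14.56192 m; keep the coarser place, 10^-1.
Result: 14.6 m.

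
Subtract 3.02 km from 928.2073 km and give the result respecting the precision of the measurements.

928.2073 km − 3.02 km = 925.1873 km.
Addition/subtraction keeps the fewest decimal places: 928.2073 → 4 decimal places, 3.02 → 2 decimal places; limit is 2.
Rounded to 2 decimal places: 925.19 km.

925.19 km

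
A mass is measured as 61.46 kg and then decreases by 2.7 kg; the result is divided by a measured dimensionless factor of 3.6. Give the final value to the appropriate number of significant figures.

61.46 kg − 2.7 kg = 58.76 kg; the difference is limited to 1 decimal place (3 s.f.).
Carrying full precision, 58.76 ÷ 3.6 = 16.3222222222… kg; 3.6 has 2 s.f., so the result keeps min(3, 2) = 2 s.f.
Rounded to 2 significant figures: 16 kg.

16 kg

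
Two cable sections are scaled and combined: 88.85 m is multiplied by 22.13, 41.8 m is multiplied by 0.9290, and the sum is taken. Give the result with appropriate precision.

2005 m

88.85 × 22.13 = 1966.2505 → 1966 m (4 s.f., last digit at the 10^0 place).
41.8 × 0.9290 = 38.8322 → 38.8 m (3 s.f., last digit at the 10^-1 place).
Sum: 2005.0827 m; keep the coarser place, 10^0.
Result: 2005 m.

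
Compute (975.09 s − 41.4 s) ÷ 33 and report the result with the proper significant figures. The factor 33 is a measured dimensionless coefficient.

28 s

975.09 s − 41.4 s = 933.69 s; the difference is limited to 1 decimal place (4 s.f.).
Carrying full precision, 933.69 ÷ 33 = 28.2936363636… s; 33 has 2 s.f., so the result keeps min(4, 2) = 2 s.f.
Rounded to 2 significant figures: 28 s.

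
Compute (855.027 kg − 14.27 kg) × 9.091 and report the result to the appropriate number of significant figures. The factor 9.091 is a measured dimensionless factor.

7.643 × 10^3 kg

855.027 kg − 14.27 kg = 840.757 kg; the difference is limited to 2 decimal places (5 s.f.).
Carrying full precision, 840.757 × 9.091 = 7643.321887 kg; 9.091 has 4 s.f., so the result keeps min(5, 4) = 4 s.f.
Rounded to 4 significant figures: 7.643 × 10^3 kg.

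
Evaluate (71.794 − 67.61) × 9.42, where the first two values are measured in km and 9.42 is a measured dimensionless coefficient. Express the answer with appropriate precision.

39.4 km

71.794 km − 67.61 km = 4.184 km; the difference is limited to 2 decimal places (3 s.f.).
Carrying full precision, 4.184 × 9.42 = 39.41328 km; 9.42 has 3 s.f., so the result keeps min(3, 3) = 3 s.f.
Rounded to 3 significant figures: 39.4 km.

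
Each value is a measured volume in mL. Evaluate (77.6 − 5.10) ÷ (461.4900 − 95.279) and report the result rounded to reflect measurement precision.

0.198

77.6 − 5.10 = 72.50, limited to 1 d.p. → 3 s.f.; 461.4900 − 95.279 = 366.2110, limited to 3 d.p. → 6 s.f.
Carrying full precision, 72.50 ÷ 366.2110 = 0.197973299546…; keep min(3, 6) = 3 s.f.
Rounded to 3 significant figures: 0.198.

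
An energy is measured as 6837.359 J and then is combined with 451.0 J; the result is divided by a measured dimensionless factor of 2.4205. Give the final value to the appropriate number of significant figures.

3011.1 J

6837.359 J + 451.0 J = 7288.359 J; the sum is limited to 1 decimal place (5 s.f.).
Carrying full precision, 7288.359 ÷ 2.4205 = 3011.09646767… J; 2.4205 has 5 s.f., so the result keeps min(5, 5) = 5 s.f.
Rounded to 5 significant figures: 3011.1 J.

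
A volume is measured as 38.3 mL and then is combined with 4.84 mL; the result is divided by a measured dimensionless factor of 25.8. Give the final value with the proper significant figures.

38.3 mL + 4.84 mL = 43.14 mL; the sum is limited to 1 decimal place (3 s.f.).
Carrying full precision, 43.14 ÷ 25.8 = 1.67209302326… mL; 25.8 has 3 s.f., so the result keeps min(3, 3) = 3 s.f.
Rounded to 3 significant figures: 1.67 mL.

1.67 mL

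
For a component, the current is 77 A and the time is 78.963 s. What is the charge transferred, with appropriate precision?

6.1 × 10³ C

charge transferred = 77 A × 78.963 s = 6080.151 C.
77 has 2 significant figures; 78.963 has 5.
Division/multiplication keeps the fewest: 2 significant figures.
Rounded: 6.1 × 10³ C.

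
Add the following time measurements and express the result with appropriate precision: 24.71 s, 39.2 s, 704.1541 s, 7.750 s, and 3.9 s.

779.7 s

24.71 s + 39.2 s + 704.1541 s + 7.750 s + 3.9 s = 779.7141 s.
Addition/subtraction keeps the fewest decimal places: 24.71 → 2 decimal places, 39.2 → 1 decimal place, 704.1541 → 4 decimal places, 7.750 → 3 decimal places, 3.9 → 1 decimal place; limit is 1.
Rounded to 1 decimal place: 779.7 s.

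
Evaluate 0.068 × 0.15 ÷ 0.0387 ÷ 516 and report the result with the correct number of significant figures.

5.1 × 10^-4

0.068 × 0.15 ÷ 0.0387 ÷ 516 = 0.000510786611382…
Multiplication/division keeps the fewest significant figures: 0.068 → 2 s.f., 0.15 → 2 s.f., 0.0387 → 3 s.f., 516 → 3 s.f.; limit is 2.
Rounded to 2 significant figures: 5.1 × 10^-4.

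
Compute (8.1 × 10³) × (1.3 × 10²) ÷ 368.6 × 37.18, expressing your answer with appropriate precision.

(8.1 × 10³) × (1.3 × 10²) ÷ 368.6 × 37.18 = 106214.161693…
Multiplication/division keeps the fewest significant figures: 8.1 × 10³ → 2 s.f., 1.3 × 10² → 2 s.f., 368.6 → 4 s.f., 37.18 → 4 s.f.; limit is 2.
Rounded to 2 significant figures: 1.1 × 10⁵.

1.1 × 10⁵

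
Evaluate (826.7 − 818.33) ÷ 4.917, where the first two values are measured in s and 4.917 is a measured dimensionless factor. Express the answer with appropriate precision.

826.7 s − 818.33 s = 8.37 s; the difference is limited to 1 decimal place (2 s.f.).
Carrying full precision, 8.37 ÷ 4.917 = 1.70225747407… s; 4.917 has 4 s.f., so the result keeps min(2, 4) = 2 s.f.
Rounded to 2 significant figures: 1.7 s.

1.7 s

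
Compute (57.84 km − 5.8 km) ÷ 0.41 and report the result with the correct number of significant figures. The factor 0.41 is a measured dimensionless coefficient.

1.3 × 10^2 km

57.84 km − 5.8 km = 52.04 km; the difference is limited to 1 decimal place (3 s.f.).
Carrying full precision, 52.04 ÷ 0.41 = 126.926829268… km; 0.41 has 2 s.f., so the result keeps min(3, 2) = 2 s.f.
Rounded to 2 significant figures: 1.3 × 10^2 km.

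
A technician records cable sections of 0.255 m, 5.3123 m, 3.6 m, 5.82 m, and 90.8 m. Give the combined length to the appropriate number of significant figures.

0.255 m + 5.3123 m + 3.6 m + 5.82 m + 90.8 m = 105.7873 m.
Addition/subtraction keeps the fewest decimal places: 0.255 → 3 decimal places, 5.3123 → 4 decimal places, 3.6 → 1 decimal place, 5.82 → 2 decimal places, 90.8 → 1 decimal place; limit is 1.
Rounded to 1 decimal place: 105.8 m.

105.8 m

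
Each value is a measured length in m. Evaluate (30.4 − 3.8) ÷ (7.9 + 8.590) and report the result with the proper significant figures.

1.61

30.4 − 3.8 = 26.6, limited to 1 d.p. → 3 s.f.; 7.9 + 8.590 = 16.490, limited to 1 d.p. → 3 s.f.
Carrying full precision, 26.6 ÷ 16.490 = 1.61309884779…; keep min(3, 3) = 3 s.f.
Rounded to 3 significant figures: 1.61.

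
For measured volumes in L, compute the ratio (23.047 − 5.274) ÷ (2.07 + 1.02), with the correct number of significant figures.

5.75

23.047 − 5.274 = 17.773, limited to 3 d.p. → 5 s.f.; 2.07 + 1.02 = 3.09, limited to 2 d.p. → 3 s.f.
Carrying full precision, 17.773 ÷ 3.09 = 5.75177993528…; keep min(5, 3) = 3 s.f.
Rounded to 3 significant figures: 5.75.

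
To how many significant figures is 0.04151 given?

4

0.04151: leading zeros are not significant.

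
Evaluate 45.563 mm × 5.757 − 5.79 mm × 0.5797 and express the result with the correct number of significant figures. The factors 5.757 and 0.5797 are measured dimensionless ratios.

45.563 × 5.757 = 262.306191 → 262.3 mm (4 s.f., last digit at the 10^-1 place).
5.79 × 0.5797 = 3.356463 → 3.36 mm (3 s.f., last digit at the 10^-2 place).
Difference: 258.949728 mm; keep the coarser place, 10^-1.
Result: 258.9 mm.

258.9 mm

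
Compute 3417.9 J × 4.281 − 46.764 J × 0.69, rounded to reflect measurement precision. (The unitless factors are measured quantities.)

3417.9 × 4.281 = 14632.0299 → 1.463 × 10^4 J (4 s.f., last digit at the 10^1 place).
46.764 × 0.69 = 32.26716 → 32 J (2 s.f., last digit at the 10^0 place).
Difference: 14599.76274 J; keep the coarser place, 10^1.
Result: 1.460 × 10^4 J.

1.460 × 10^4 J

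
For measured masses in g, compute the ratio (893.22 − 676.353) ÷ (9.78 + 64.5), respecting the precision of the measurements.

2.92

893.22 − 676.353 = 216.867, limited to 2 d.p. → 5 s.f.; 9.78 + 64.5 = 74.28, limited to 1 d.p. → 3 s.f.
Carrying full precision, 216.867 ÷ 74.28 = 2.91958804523…; keep min(5, 3) = 3 s.f.
Rounded to 3 significant figures: 2.92.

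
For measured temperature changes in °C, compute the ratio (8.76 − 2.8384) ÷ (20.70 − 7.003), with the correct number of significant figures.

0.432

8.76 − 2.8384 = 5.9216, limited to 2 d.p. → 3 s.f.; 20.70 − 7.003 = 13.697, limited to 2 d.p. → 4 s.f.
Carrying full precision, 5.9216 ÷ 13.697 = 0.432328247061…; keep min(3, 4) = 3 s.f.
Rounded to 3 significant figures: 0.432.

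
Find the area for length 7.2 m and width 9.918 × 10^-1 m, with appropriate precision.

area = 7.2 m × 9.918 × 10^-1 m = 7.14096 m².
7.2 has 2 significant figures; 9.918 × 10^-1 has 4.
Division/multiplication keeps the fewest: 2 significant figures.
Rounded: 7.1 m².

7.1 m²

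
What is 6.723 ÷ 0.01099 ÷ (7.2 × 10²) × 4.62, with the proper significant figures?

6.723 ÷ 0.01099 ÷ (7.2 × 10²) × 4.62 = 3.92531847134…
Multiplication/division keeps the fewest significant figures: 6.723 → 4 s.f., 0.01099 → 4 s.f., 7.2 × 10² → 2 s.f., 4.62 → 3 s.f.; limit is 2.
Rounded to 2 significant figures: 3.9.

3.9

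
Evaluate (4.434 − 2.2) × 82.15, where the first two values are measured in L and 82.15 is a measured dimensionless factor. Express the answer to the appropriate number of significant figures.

4.434 L − 2.2 L = 2.234 L; the difference is limited to 1 decimal place (2 s.f.).
Carrying full precision, 2.234 × 82.15 = 183.5231 L; 82.15 has 4 s.f., so the result keeps min(2, 4) = 2 s.f.
Rounded to 2 significant figures: 1.8 × 10^2 L.

1.8 × 10^2 L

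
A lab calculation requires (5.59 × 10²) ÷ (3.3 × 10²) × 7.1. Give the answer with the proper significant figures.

12

(5.59 × 10²) ÷ (3.3 × 10²) × 7.1 = 12.026969697…
Multiplication/division keeps the fewest significant figures: 5.59 × 10² → 3 s.f., 3.3 × 10² → 2 s.f., 7.1 → 2 s.f.; limit is 2.
Rounded to 2 significant figures: 12.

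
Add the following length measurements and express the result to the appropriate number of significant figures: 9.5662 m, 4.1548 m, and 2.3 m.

16.0 m

9.5662 m + 4.1548 m + 2.3 m = 16.0210 m.
Addition/subtraction keeps the fewest decimal places: 9.5662 → 4 decimal places, 4.1548 → 4 decimal places, 2.3 → 1 decimal place; limit is 1.
Rounded to 1 decimal place: 16.0 m.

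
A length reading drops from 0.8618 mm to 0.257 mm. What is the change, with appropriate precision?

0.605 mm

0.8618 mm − 0.257 mm = 0.6048 mm.
Addition/subtraction keeps the fewest decimal places: 0.8618 → 4 decimal places, 0.257 → 3 decimal places; limit is 3.
Rounded to 3 decimal places: 0.605 mm.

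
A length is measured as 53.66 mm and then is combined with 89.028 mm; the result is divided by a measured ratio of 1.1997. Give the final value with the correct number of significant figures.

53.66 mm + 89.028 mm = 142.688 mm; the sum is limited to 2 decimal places (5 s.f.).
Carrying full precision, 142.688 ÷ 1.1997 = 118.936400767… mm; 1.1997 has 5 s.f., so the result keeps min(5, 5) = 5 s.f.
Rounded to 5 significant figures: 118.94 mm.

118.94 mm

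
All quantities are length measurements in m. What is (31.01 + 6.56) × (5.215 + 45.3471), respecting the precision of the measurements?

31.01 + 6.56 = 37.57, limited to 2 d.p. → 4 s.f.; 5.215 + 45.3471 = 50.5621, limited to 3 d.p. → 5 s.f.
Carrying full precision, 37.57 × 50.5621 = 1899.618097; keep min(4, 5) = 4 s.f.
Rounded to 4 significant figures: 1.900 × 10^3 m².

1.900 × 10^3 m²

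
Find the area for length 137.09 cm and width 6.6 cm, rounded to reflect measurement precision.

area = 137.09 cm × 6.6 cm = 904.794 cm².
137.09 has 5 significant figures; 6.6 has 2.
Division/multiplication keeps the fewest: 2 significant figures.
Rounded: 9.0 × 10^2 cm².

9.0 × 10^2 cm²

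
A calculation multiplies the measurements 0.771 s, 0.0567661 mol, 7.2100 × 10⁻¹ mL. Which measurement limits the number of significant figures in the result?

0.771 s

0.771 s → 3 s.f.; 0.0567661 mol → 6 s.f.; 7.2100 × 10⁻¹ mL → 5 s.f.
The fewest is 3 significant figures, from 0.771 s.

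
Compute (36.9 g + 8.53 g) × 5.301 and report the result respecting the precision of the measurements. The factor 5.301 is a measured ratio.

241 g

36.9 g + 8.53 g = 45.43 g; the sum is limited to 1 decimal place (3 s.f.).
Carrying full precision, 45.43 × 5.301 = 240.82443 g; 5.301 has 4 s.f., so the result keeps min(3, 4) = 3 s.f.
Rounded to 3 significant figures: 241 g.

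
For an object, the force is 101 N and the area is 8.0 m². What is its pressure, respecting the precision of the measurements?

13 Pa

pressure = 101 N ÷ 8.0 m² = 12.625 Pa.
101 has 3 significant figures; 8.0 has 2.
Division/multiplication keeps the fewest: 2 significant figures.
Rounded: 13 Pa.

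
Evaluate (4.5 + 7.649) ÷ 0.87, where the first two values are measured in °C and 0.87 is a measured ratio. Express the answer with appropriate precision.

14 °C

4.5 °C + 7.649 °C = 12.149 °C; the sum is limited to 1 decimal place (3 s.f.).
Carrying full precision, 12.149 ÷ 0.87 = 13.9643678161… °C; 0.87 has 2 s.f., so the result keeps min(3, 2) = 2 s.f.
Rounded to 2 significant figures: 14 °C.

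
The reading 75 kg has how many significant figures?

75: every digit is nonzero and significant.

2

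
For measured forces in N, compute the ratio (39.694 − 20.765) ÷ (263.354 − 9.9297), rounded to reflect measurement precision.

0.074693

39.694 − 20.765 = 18.929, limited to 3 d.p. → 5 s.f.; 263.354 − 9.9297 = 253.4243, limited to 3 d.p. → 6 s.f.
Carrying full precision, 18.929 ÷ 253.4243 = 0.0746929161884…; keep min(5, 6) = 5 s.f.
Rounded to 5 significant figures: 0.074693.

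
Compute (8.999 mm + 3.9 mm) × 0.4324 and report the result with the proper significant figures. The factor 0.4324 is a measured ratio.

5.58 mm

8.999 mm + 3.9 mm = 12.899 mm; the sum is limited to 1 decimal place (3 s.f.).
Carrying full precision, 12.899 × 0.4324 = 5.5775276 mm; 0.4324 has 4 s.f., so the result keeps min(3, 4) = 3 s.f.
Rounded to 3 significant figures: 5.58 mm.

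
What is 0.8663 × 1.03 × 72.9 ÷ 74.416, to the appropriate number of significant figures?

0.874

0.8663 × 1.03 × 72.9 ÷ 74.416 = 0.87411132149…
Multiplication/division keeps the fewest significant figures: 0.8663 → 4 s.f., 1.03 → 3 s.f., 72.9 → 3 s.f., 74.416 → 5 s.f.; limit is 3.
Rounded to 3 significant figures: 0.874.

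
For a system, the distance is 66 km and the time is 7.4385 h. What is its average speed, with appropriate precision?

8.9 km/h

average speed = 66 km ÷ 7.4385 h = 8.87275660415… km/h.
66 has 2 significant figures; 7.4385 has 5.
Division/multiplication keeps the fewest: 2 significant figures.
Rounded: 8.9 km/h.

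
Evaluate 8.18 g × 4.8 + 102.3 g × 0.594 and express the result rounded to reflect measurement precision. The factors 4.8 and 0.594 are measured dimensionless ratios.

8.18 × 4.8 = 39.264 → 39 g (2 s.f., last digit at the 10^0 place).
102.3 × 0.594 = 60.7662 → 60.8 g (3 s.f., last digit at the 10^-1 place).
Sum: 100.0302 g; keep the coarser place, 10^0.
Result: 1.00 × 10² g.

1.00 × 10² g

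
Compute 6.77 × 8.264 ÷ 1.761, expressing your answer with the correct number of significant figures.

6.77 × 8.264 ÷ 1.761 = 31.7701760363…
Multiplication/division keeps the fewest significant figures: 6.77 → 3 s.f., 8.264 → 4 s.f., 1.761 → 4 s.f.; limit is 3.
Rounded to 3 significant figures: 31.8.

31.8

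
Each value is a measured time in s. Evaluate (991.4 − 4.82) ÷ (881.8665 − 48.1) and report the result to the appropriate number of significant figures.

991.4 − 4.82 = 986.58, limited to 1 d.p. → 4 s.f.; 881.8665 − 48.1 = 833.7665, limited to 1 d.p. → 4 s.f.
Carrying full precision, 986.58 ÷ 833.7665 = 1.18328093057…; keep min(4, 4) = 4 s.f.
Rounded to 4 significant figures: 1.183.

1.183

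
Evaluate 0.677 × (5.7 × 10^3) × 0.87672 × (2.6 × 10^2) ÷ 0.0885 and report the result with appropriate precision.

9.9 × 10^6

0.677 × (5.7 × 10^3) × 0.87672 × (2.6 × 10^2) ÷ 0.0885 = 9939270.62237…
Multiplication/division keeps the fewest significant figures: 0.677 → 3 s.f., 5.7 × 10^3 → 2 s.f., 0.87672 → 5 s.f., 2.6 × 10^2 → 2 s.f., 0.0885 → 3 s.f.; limit is 2.
Rounded to 2 significant figures: 9.9 × 10^6.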